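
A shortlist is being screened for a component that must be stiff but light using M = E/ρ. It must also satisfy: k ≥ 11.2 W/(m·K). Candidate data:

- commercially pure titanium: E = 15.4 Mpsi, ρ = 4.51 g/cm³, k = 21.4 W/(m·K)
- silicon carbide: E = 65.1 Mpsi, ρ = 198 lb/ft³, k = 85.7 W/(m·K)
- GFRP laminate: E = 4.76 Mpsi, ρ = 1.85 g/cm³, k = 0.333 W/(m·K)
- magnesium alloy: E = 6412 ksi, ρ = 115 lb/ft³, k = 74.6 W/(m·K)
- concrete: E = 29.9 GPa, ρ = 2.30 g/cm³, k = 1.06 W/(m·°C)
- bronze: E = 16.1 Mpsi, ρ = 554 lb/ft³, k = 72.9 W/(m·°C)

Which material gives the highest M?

Screen on constraints: k ≥ 11.2 W/(m·K). Survivors: commercially pure titanium, silicon carbide, magnesium alloy, bronze.
Convert each candidate to consistent units, then evaluate M:
  commercially pure titanium: E = 106.2 GPa, ρ = 4510 kg/m³
  silicon carbide: E = 448.8 GPa, ρ = 3172 kg/m³
  magnesium alloy: E = 44.21 GPa, ρ = 1842 kg/m³
  bronze: E = 111.0 GPa, ρ = 8874 kg/m³
  silicon carbide: M = 142 MN·m/kg
  magnesium alloy: M = 24.0 MN·m/kg
  commercially pure titanium: M = 23.5 MN·m/kg
  bronze: M = 12.5 MN·m/kg
Silicon carbide ranks first.

silicon carbide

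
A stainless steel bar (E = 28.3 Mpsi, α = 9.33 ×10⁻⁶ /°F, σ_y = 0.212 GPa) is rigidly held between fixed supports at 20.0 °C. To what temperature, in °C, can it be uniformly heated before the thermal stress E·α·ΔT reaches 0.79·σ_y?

E = 28.3 Mpsi = 195.1 GPa.
α = 9.33×10⁻⁶/°F × 9/5 = 16.8×10⁻⁶/K.
σ_y = 0.212 GPa = 212.0 MPa.
E·α·ΔT = 167.5 MPa ⇒ ΔT = 167.5 / (195.1×10³ × 16.8×10⁻⁶) = 51.11 K.
T = 20.0 + 51.11 = 71.11 °C.

71.1 °C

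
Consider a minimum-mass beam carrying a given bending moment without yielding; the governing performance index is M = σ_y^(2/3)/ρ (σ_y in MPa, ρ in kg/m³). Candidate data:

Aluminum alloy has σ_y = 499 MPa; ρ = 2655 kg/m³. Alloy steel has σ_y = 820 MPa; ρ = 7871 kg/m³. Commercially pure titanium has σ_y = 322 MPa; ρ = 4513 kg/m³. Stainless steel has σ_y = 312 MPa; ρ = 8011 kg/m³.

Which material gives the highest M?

Per-candidate index values:
  aluminum alloy: M = 23.7×10⁻³
  alloy steel: M = 11.1×10⁻³
  commercially pure titanium: M = 10.4×10⁻³
  stainless steel: M = 5.74×10⁻³
Aluminum alloy ranks first.

aluminum alloy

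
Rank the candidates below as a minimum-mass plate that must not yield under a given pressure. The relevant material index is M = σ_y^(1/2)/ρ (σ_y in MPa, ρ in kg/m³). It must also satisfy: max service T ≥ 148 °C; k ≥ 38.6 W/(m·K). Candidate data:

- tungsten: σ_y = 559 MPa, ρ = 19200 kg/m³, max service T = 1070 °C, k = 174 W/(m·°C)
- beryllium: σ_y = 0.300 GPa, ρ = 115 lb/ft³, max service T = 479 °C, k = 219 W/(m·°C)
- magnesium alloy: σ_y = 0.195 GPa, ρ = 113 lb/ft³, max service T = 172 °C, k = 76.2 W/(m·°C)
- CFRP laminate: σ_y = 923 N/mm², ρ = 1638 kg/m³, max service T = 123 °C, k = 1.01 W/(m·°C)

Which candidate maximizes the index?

beryllium

Screen on constraints: max service T ≥ 148 °C; k ≥ 38.6 W/(m·K). Survivors: tungsten, beryllium, magnesium alloy.
After converting to SI:
  tungsten: σ_y = 559.0 MPa, ρ = 19200 kg/m³
  beryllium: σ_y = 300.0 MPa, ρ = 1842 kg/m³
  magnesium alloy: σ_y = 195.0 MPa, ρ = 1810 kg/m³
  beryllium: M = 9.40×10⁻³
  magnesium alloy: M = 7.71×10⁻³
  tungsten: M = 1.23×10⁻³
Beryllium ranks first.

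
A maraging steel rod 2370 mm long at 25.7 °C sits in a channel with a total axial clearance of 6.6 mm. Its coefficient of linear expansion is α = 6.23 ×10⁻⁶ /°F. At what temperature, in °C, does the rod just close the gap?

α = 6.23×10⁻⁶/°F × 9/5 = 11.2×10⁻⁶/K.
α·L₀·ΔT = 6.6 mm ⇒ ΔT = 6.6 / (11.2×10⁻⁶ × 2370.0) = 248.3 K.
T = 25.7 + 248.3 = 274.0 °C.

274 °C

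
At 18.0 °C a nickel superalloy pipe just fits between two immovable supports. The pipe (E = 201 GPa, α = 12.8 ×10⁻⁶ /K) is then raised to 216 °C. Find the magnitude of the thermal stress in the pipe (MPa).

ΔT = 198.0 K. Constrained thermal stress σ = E·α·ΔT = 201.0×10³ MPa × 12.8×10⁻⁶ × 198.0 = 509 MPa (compressive).

509 MPa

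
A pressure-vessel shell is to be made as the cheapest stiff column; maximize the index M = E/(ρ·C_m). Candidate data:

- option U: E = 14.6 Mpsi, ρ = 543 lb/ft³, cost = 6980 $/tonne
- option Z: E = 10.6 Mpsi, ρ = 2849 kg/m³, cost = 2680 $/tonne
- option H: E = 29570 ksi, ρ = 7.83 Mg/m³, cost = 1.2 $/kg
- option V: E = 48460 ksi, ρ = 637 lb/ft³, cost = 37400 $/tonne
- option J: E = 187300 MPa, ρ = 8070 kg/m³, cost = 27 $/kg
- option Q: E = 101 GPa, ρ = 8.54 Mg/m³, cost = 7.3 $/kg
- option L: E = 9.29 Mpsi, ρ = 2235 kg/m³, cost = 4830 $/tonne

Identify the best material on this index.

option H

Normalizing units and computing the index:
  option U: E = 100.7 GPa, ρ = 8698 kg/m³, cost = 6.980 $/kg
  option Z: E = 73.08 GPa, ρ = 2849 kg/m³, cost = 2.680 $/kg
  option H: E = 203.9 GPa, ρ = 7830 kg/m³, cost = 1.200 $/kg
  option V: E = 334.1 GPa, ρ = 10200 kg/m³, cost = 37.40 $/kg
  option J: E = 187.3 GPa, ρ = 8070 kg/m³, cost = 27.00 $/kg
  option Q: E = 101.0 GPa, ρ = 8540 kg/m³, cost = 7.300 $/kg
  option L: E = 64.05 GPa, ρ = 2235 kg/m³, cost = 4.830 $/kg
  option H: M = 21.7 MN·m per $
  option Z: M = 9.57 MN·m per $
  option L: M = 5.93 MN·m per $
  option U: M = 1.66 MN·m per $
  option Q: M = 1.62 MN·m per $
  option V: M = 0.876 MN·m per $
  option J: M = 0.860 MN·m per $
Option H has the largest M.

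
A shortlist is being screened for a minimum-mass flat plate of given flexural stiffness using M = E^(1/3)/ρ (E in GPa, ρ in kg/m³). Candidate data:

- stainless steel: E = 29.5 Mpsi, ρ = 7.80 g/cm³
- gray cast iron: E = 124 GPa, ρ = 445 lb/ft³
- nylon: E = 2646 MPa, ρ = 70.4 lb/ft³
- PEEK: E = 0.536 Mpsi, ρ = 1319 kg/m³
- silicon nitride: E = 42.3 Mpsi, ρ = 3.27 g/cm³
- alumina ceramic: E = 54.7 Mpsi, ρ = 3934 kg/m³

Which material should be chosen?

Convert each candidate to consistent units, then evaluate M:
  stainless steel: E = 203.4 GPa, ρ = 7800 kg/m³
  gray cast iron: E = 124.0 GPa, ρ = 7128 kg/m³
  nylon: E = 2.646 GPa, ρ = 1128 kg/m³
  PEEK: E = 3.696 GPa, ρ = 1319 kg/m³
  silicon nitride: E = 291.6 GPa, ρ = 3270 kg/m³
  alumina ceramic: E = 377.1 GPa, ρ = 3934 kg/m³
  silicon nitride: M = 2.03×10⁻³
  alumina ceramic: M = 1.84×10⁻³
  nylon: M = 1.23×10⁻³
  PEEK: M = 1.17×10⁻³
  stainless steel: M = 0.754×10⁻³
  gray cast iron: M = 0.700×10⁻³
Silicon nitride ranks first.

silicon nitride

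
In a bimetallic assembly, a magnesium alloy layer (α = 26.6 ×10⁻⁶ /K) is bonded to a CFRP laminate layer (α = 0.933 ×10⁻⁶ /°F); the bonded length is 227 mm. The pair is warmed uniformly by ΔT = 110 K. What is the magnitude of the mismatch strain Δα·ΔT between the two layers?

2.74×10⁻³

CFRP laminate: α = 0.933×10⁻⁶/°F × 9/5 = 1.68×10⁻⁶/K.
Δα = |26.6 − 1.68|×10⁻⁶/K = 24.9×10⁻⁶/K.
Mismatch strain = Δα·ΔT = 24.9×10⁻⁶ × 110.0 = 2.74×10⁻³.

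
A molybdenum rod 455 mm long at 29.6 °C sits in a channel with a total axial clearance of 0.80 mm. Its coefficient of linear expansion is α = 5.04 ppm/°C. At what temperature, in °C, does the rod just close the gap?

378 °C

α·L₀·ΔT = 0.8 mm ⇒ ΔT = 0.8 / (5.04×10⁻⁶ × 455.0) = 348.9 K.
T = 29.6 + 348.9 = 378.5 °C.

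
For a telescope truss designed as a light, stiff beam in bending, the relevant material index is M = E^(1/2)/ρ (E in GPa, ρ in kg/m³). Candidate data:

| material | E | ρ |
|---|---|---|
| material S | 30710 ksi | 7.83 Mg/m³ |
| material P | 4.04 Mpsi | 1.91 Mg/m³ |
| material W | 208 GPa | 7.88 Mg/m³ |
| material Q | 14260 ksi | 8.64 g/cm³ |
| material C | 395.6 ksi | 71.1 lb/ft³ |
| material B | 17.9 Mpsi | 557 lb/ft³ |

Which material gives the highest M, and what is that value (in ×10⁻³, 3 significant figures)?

Convert each candidate to consistent units, then evaluate M:
  material S: E = 211.7 GPa, ρ = 7830 kg/m³
  material P: E = 27.85 GPa, ρ = 1910 kg/m³
  material W: E = 208.0 GPa, ρ = 7880 kg/m³
  material Q: E = 98.32 GPa, ρ = 8640 kg/m³
  material C: E = 2.728 GPa, ρ = 1139 kg/m³
  material B: E = 123.4 GPa, ρ = 8922 kg/m³
  material P: M = 2.76×10⁻³
  material S: M = 1.86×10⁻³
  material W: M = 1.83×10⁻³
  material C: M = 1.45×10⁻³
  material B: M = 1.25×10⁻³
  material Q: M = 1.15×10⁻³
Material P ranks first.

material P, M = 2.76×10⁻³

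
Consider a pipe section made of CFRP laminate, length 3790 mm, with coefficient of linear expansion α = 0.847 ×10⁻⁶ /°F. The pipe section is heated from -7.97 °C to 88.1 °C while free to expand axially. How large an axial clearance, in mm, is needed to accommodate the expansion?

0.555 mm

Convert α: 0.847×10⁻⁶/°F × (9/5) = 1.52×10⁻⁶/K.
ΔT = 88.1 − (-7.97) = 96.07 K.
ΔL = α·L₀·ΔT = 1.52×10⁻⁶ × 3790 mm × 96.07 K = 0.555 mm.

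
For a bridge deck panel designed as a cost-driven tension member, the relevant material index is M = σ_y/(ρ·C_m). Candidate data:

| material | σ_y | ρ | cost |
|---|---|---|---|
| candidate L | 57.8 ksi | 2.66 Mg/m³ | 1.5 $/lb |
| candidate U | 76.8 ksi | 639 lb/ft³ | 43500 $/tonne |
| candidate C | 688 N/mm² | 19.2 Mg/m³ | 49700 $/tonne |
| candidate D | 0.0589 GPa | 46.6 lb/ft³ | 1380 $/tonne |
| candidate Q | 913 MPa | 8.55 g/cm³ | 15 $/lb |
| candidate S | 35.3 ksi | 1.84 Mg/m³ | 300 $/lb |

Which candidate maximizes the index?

Putting every candidate on a common basis:
  candidate L: σ_y = 398.5 MPa, ρ = 2660 kg/m³, cost = 3.307 $/kg
  candidate U: σ_y = 529.5 MPa, ρ = 10240 kg/m³, cost = 43.50 $/kg
  candidate C: σ_y = 688.0 MPa, ρ = 19200 kg/m³, cost = 49.70 $/kg
  candidate D: σ_y = 58.90 MPa, ρ = 746.5 kg/m³, cost = 1.380 $/kg
  candidate Q: σ_y = 913.0 MPa, ρ = 8550 kg/m³, cost = 33.07 $/kg
  candidate S: σ_y = 243.4 MPa, ρ = 1840 kg/m³, cost = 661.4 $/kg
  candidate D: M = 57.2 kN·m per $
  candidate L: M = 45.3 kN·m per $
  candidate Q: M = 3.23 kN·m per $
  candidate U: M = 1.19 kN·m per $
  candidate C: M = 0.721 kN·m per $
  candidate S: M = 0.200 kN·m per $
The maximum is for candidate D.

candidate D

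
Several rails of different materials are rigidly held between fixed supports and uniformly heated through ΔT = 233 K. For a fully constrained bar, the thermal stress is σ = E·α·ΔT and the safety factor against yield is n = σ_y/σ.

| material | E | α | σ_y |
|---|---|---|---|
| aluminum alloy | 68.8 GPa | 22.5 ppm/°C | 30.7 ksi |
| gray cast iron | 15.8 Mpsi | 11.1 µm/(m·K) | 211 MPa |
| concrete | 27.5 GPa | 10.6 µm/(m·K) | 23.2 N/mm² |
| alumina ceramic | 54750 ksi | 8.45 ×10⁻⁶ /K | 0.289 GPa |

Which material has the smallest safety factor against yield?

Per material, after unit conversion:
  aluminum alloy: E = 68.80, α = 22.5, σ_y = 211.7 → σ = 361 MPa, n = 0.587
  gray cast iron: E = 108.9, α = 11.1, σ_y = 211.0 → σ = 282 MPa, n = 0.749
  concrete: E = 27.50, α = 10.6, σ_y = 23.20 → σ = 67.9 MPa, n = 0.342
  alumina ceramic: E = 377.5, α = 8.45, σ_y = 289.0 → σ = 743 MPa, n = 0.389
The minimum is concrete at n = 0.342.

concrete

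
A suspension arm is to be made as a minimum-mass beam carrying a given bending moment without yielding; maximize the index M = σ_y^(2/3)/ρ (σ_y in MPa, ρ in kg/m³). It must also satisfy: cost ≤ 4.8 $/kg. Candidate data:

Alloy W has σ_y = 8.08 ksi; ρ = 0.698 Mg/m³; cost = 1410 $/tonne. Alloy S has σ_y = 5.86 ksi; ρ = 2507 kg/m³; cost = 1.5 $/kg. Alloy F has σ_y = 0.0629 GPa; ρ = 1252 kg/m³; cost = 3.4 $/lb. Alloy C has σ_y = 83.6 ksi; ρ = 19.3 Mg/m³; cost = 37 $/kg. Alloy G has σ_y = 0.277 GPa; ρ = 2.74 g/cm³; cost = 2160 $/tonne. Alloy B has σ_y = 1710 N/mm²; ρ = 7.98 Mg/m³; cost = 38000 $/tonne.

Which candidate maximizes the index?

alloy W

Screen on constraints: cost ≤ 4.8 $/kg. Survivors: alloy W, alloy S, alloy G.
In SI units:
  alloy W: σ_y = 55.71 MPa, ρ = 698.0 kg/m³
  alloy S: σ_y = 40.40 MPa, ρ = 2507 kg/m³
  alloy G: σ_y = 277.0 MPa, ρ = 2740 kg/m³
  alloy W: M = 20.9×10⁻³
  alloy G: M = 15.5×10⁻³
  alloy S: M = 4.70×10⁻³
Alloy W ranks first.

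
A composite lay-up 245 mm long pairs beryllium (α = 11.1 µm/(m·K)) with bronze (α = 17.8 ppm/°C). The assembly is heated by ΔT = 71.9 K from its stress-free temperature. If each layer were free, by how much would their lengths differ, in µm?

118 µm

Δα = |11.1 − 17.8|×10⁻⁶/K = 6.70×10⁻⁶/K.
ΔL_mismatch = Δα·L·ΔT = 6.70×10⁻⁶ × 245.0 mm × 71.9 K = 118 µm.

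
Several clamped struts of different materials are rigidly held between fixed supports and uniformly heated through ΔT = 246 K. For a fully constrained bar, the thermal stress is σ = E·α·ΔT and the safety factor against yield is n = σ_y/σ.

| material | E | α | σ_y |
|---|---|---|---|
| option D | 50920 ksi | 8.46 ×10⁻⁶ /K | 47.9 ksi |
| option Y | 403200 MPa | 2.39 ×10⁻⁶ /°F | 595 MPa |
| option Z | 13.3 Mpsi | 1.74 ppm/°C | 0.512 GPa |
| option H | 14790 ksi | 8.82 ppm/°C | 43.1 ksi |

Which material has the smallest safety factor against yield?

In consistent units (E in GPa, α in ×10⁻⁶/K, σ_y in MPa):
  option D: E = 351.1, α = 8.46, σ_y = 330.3 → σ = 731 MPa, n = 0.452
  option Y: E = 403.2, α = 4.30, σ_y = 595.0 → σ = 427 MPa, n = 1.39
  option Z: E = 91.70, α = 1.74, σ_y = 512.0 → σ = 39.3 MPa, n = 13.0
  option H: E = 102.0, α = 8.82, σ_y = 297.2 → σ = 221 MPa, n = 1.34
The minimum is option D at n = 0.452.

option D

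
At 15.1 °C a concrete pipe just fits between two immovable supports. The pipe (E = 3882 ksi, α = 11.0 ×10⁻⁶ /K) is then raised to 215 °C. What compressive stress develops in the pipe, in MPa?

58.9 MPa

E = 3882 ksi = 26.77 GPa.
ΔT = 199.9 K. Constrained thermal stress σ = E·α·ΔT = 26.77×10³ MPa × 11.0×10⁻⁶ × 199.9 = 58.9 MPa (compressive).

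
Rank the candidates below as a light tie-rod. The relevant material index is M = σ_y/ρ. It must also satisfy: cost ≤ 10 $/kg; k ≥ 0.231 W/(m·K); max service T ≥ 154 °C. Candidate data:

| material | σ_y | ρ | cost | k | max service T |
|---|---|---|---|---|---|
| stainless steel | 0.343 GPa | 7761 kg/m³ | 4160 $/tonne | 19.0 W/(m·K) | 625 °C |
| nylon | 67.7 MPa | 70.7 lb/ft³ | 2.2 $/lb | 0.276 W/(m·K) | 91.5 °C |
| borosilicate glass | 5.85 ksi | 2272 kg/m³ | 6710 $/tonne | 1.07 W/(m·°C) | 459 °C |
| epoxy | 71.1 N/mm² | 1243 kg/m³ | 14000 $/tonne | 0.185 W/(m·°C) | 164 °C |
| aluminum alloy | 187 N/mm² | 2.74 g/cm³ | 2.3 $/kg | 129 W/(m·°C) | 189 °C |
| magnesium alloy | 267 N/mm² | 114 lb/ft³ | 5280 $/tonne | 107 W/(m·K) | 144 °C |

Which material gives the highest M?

aluminum alloy

Screen on constraints: cost ≤ 10 $/kg; k ≥ 0.231 W/(m·K); max service T ≥ 154 °C. Survivors: stainless steel, borosilicate glass, aluminum alloy.
Putting every candidate on a common basis:
  stainless steel: σ_y = 343.0 MPa, ρ = 7761 kg/m³
  borosilicate glass: σ_y = 40.33 MPa, ρ = 2272 kg/m³
  aluminum alloy: σ_y = 187.0 MPa, ρ = 2740 kg/m³
  aluminum alloy: M = 68.2 kN·m/kg
  stainless steel: M = 44.2 kN·m/kg
  borosilicate glass: M = 17.8 kN·m/kg
Highest index: aluminum alloy.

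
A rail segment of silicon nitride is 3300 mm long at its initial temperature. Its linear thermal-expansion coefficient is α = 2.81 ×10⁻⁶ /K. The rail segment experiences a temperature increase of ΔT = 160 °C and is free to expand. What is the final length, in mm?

3301.5 mm

ΔL = α·L₀·ΔT = 2.81×10⁻⁶ × 3300 mm × 160.0 K = 1.48 mm.
L = L₀ + ΔL = 3300 + 1.48 = 3301.5 mm.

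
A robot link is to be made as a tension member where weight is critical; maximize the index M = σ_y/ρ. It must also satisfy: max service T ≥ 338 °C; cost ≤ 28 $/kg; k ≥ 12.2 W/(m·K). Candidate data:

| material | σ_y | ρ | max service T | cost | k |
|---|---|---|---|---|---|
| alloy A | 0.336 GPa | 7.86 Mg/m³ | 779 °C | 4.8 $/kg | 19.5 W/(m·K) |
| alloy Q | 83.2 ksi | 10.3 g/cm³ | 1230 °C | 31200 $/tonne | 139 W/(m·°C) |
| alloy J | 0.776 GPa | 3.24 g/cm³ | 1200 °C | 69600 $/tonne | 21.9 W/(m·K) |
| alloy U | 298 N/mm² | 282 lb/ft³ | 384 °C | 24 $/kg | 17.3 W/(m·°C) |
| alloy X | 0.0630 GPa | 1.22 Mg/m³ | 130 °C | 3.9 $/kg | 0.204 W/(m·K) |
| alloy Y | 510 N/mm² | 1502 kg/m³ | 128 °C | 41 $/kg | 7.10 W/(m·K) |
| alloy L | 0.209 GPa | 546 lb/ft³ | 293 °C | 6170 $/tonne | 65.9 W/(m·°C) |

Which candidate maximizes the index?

Screen on constraints: max service T ≥ 338 °C; cost ≤ 28 $/kg; k ≥ 12.2 W/(m·K). Survivors: alloy A, alloy U.
Convert each candidate to consistent units, then evaluate M:
  alloy A: σ_y = 336.0 MPa, ρ = 7860 kg/m³
  alloy U: σ_y = 298.0 MPa, ρ = 4517 kg/m³
  alloy U: M = 66.0 kN·m/kg
  alloy A: M = 42.7 kN·m/kg
The maximum is for alloy U.

alloy U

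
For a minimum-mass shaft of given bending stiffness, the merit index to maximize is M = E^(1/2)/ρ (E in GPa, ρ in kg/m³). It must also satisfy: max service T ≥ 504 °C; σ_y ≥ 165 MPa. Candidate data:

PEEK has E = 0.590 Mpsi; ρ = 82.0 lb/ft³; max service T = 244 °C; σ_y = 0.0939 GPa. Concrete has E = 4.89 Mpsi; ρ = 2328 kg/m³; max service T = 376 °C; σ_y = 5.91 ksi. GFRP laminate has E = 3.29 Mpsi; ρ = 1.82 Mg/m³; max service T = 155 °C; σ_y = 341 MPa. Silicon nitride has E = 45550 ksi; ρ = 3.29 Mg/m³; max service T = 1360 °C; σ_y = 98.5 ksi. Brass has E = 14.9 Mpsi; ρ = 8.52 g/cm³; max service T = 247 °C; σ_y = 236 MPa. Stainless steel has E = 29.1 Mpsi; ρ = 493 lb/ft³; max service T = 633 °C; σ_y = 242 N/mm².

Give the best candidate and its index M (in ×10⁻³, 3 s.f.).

Screen on constraints: max service T ≥ 504 °C; σ_y ≥ 165 MPa. Survivors: silicon nitride, stainless steel.
After converting to SI:
  silicon nitride: E = 314.1 GPa, ρ = 3290 kg/m³
  stainless steel: E = 200.6 GPa, ρ = 7897 kg/m³
  silicon nitride: M = 5.39×10⁻³
  stainless steel: M = 1.79×10⁻³
Silicon nitride ranks first.

silicon nitride, M = 5.39×10⁻³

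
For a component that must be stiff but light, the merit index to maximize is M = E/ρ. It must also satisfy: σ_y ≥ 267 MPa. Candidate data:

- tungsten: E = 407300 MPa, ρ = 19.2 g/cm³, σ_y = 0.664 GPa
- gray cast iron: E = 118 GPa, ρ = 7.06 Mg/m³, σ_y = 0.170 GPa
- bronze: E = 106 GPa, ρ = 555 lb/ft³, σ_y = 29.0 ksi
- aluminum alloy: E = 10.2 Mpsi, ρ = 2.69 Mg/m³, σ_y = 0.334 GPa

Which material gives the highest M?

Screen on constraints: σ_y ≥ 267 MPa. Survivors: tungsten, aluminum alloy.
Putting every candidate on a common basis:
  tungsten: E = 407.3 GPa, ρ = 19200 kg/m³
  aluminum alloy: E = 70.33 GPa, ρ = 2690 kg/m³
  aluminum alloy: M = 26.1 MN·m/kg
  tungsten: M = 21.2 MN·m/kg
The maximum is for aluminum alloy.

aluminum alloy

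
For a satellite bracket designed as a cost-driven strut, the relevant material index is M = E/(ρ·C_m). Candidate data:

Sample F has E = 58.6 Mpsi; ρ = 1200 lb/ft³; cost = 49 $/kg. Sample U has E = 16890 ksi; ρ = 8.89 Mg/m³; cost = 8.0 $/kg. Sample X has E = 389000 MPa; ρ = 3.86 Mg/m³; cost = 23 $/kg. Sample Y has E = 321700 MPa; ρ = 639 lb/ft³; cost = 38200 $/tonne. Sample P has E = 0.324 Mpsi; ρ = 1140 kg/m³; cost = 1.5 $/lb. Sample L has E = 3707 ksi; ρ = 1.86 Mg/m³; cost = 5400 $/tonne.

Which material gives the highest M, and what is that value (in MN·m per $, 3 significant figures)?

sample X, M = 4.38 MN·m per $

In SI units:
  sample F: E = 404.0 GPa, ρ = 19220 kg/m³, cost = 49.00 $/kg
  sample U: E = 116.5 GPa, ρ = 8890 kg/m³, cost = 8.000 $/kg
  sample X: E = 389.0 GPa, ρ = 3860 kg/m³, cost = 23.00 $/kg
  sample Y: E = 321.7 GPa, ρ = 10240 kg/m³, cost = 38.20 $/kg
  sample P: E = 2.234 GPa, ρ = 1140 kg/m³, cost = 3.307 $/kg
  sample L: E = 25.56 GPa, ρ = 1860 kg/m³, cost = 5.400 $/kg
  sample X: M = 4.38 MN·m per $
  sample L: M = 2.54 MN·m per $
  sample U: M = 1.64 MN·m per $
  sample Y: M = 0.823 MN·m per $
  sample P: M = 0.593 MN·m per $
  sample F: M = 0.429 MN·m per $
Sample X has the largest M.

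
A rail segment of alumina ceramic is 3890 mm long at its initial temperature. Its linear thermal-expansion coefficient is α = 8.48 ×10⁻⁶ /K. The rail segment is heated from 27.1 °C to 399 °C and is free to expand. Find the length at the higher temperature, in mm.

ΔT = 399 − 27.1 = 371.9 K.
ΔL = α·L₀·ΔT = 8.48×10⁻⁶ × 3890 mm × 371.9 K = 12.3 mm.
L = L₀ + ΔL = 3890 + 12.3 = 3902.3 mm.

3902.3 mm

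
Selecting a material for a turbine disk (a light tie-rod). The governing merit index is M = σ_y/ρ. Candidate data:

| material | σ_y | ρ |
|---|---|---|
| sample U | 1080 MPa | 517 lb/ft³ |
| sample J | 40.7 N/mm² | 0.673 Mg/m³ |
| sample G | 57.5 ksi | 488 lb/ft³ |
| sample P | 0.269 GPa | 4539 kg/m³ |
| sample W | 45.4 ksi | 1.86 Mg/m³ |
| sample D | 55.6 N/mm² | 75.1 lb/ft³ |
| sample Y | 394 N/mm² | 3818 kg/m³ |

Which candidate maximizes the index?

Convert each candidate to consistent units, then evaluate M:
  sample U: σ_y = 1080 MPa, ρ = 8282 kg/m³
  sample J: σ_y = 40.70 MPa, ρ = 673.0 kg/m³
  sample G: σ_y = 396.4 MPa, ρ = 7817 kg/m³
  sample P: σ_y = 269.0 MPa, ρ = 4539 kg/m³
  sample W: σ_y = 313.0 MPa, ρ = 1860 kg/m³
  sample D: σ_y = 55.60 MPa, ρ = 1203 kg/m³
  sample Y: σ_y = 394.0 MPa, ρ = 3818 kg/m³
  sample W: M = 168 kN·m/kg
  sample U: M = 130 kN·m/kg
  sample Y: M = 103 kN·m/kg
  sample J: M = 60.5 kN·m/kg
  sample P: M = 59.3 kN·m/kg
  sample G: M = 50.7 kN·m/kg
  sample D: M = 46.2 kN·m/kg
Sample W has the largest M.

sample W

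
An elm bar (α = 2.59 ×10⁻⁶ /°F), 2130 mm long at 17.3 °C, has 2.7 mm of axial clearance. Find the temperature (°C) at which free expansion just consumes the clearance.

α = 2.59×10⁻⁶/°F × 9/5 = 4.66×10⁻⁶/K.
α·L₀·ΔT = 2.7 mm ⇒ ΔT = 2.7 / (4.66×10⁻⁶ × 2130.0) = 271.9 K.
T = 17.3 + 271.9 = 289.2 °C.

289 °C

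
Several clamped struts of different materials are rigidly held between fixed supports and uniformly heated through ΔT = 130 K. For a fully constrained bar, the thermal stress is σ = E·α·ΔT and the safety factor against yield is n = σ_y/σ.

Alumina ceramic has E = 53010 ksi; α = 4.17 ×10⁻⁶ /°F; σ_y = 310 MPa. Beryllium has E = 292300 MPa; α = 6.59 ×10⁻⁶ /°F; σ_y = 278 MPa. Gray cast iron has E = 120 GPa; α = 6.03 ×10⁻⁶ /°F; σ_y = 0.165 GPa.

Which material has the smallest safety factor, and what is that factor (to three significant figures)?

Per material, after unit conversion:
  alumina ceramic: E = 365.5, α = 7.51, σ_y = 310.0 → σ = 357 MPa, n = 0.869
  beryllium: E = 292.3, α = 11.9, σ_y = 278.0 → σ = 451 MPa, n = 0.617
  gray cast iron: E = 120.0, α = 10.9, σ_y = 165.0 → σ = 169 MPa, n = 0.974
The minimum is beryllium at n = 0.617.

beryllium, n = 0.617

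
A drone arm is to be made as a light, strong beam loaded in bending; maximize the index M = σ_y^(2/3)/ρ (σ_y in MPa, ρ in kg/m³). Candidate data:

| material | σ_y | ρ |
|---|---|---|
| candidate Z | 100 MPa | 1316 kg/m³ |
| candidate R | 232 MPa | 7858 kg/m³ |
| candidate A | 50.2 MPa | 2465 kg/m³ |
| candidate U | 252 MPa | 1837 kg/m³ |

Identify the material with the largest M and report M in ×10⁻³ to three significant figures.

Per-candidate index values:
  candidate U: M = 21.7×10⁻³
  candidate Z: M = 16.4×10⁻³
  candidate A: M = 5.52×10⁻³
  candidate R: M = 4.80×10⁻³
Candidate U has the largest M.

candidate U, M = 21.7×10⁻³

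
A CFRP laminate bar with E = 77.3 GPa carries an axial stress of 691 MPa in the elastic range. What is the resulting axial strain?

8.94×10⁻³

ε = σ/E = 691 / 77300 = 8.94×10⁻³.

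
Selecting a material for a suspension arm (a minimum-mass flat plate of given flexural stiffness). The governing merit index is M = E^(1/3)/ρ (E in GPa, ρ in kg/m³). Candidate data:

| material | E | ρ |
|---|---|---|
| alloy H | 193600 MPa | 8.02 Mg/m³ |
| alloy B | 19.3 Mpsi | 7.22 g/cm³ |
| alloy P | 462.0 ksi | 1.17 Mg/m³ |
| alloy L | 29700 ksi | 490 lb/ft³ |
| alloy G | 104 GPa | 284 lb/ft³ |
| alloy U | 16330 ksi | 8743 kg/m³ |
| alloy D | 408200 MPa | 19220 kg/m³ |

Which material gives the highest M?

In SI units:
  alloy H: E = 193.6 GPa, ρ = 8020 kg/m³
  alloy B: E = 133.1 GPa, ρ = 7220 kg/m³
  alloy P: E = 3.185 GPa, ρ = 1170 kg/m³
  alloy L: E = 204.8 GPa, ρ = 7849 kg/m³
  alloy G: E = 104.0 GPa, ρ = 4549 kg/m³
  alloy U: E = 112.6 GPa, ρ = 8743 kg/m³
  alloy D: E = 408.2 GPa, ρ = 19220 kg/m³
  alloy P: M = 1.26×10⁻³
  alloy G: M = 1.03×10⁻³
  alloy L: M = 0.751×10⁻³
  alloy H: M = 0.721×10⁻³
  alloy B: M = 0.707×10⁻³
  alloy U: M = 0.552×10⁻³
  alloy D: M = 0.386×10⁻³
Highest index: alloy P.

alloy P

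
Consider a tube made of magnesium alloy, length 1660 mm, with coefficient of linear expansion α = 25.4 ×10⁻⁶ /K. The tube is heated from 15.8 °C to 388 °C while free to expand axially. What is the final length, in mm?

ΔT = 388 − 15.8 = 372.2 K.
ΔL = α·L₀·ΔT = 25.4×10⁻⁶ × 1660 mm × 372.2 K = 15.7 mm.
L = L₀ + ΔL = 1660 + 15.7 = 1675.7 mm.

1675.7 mm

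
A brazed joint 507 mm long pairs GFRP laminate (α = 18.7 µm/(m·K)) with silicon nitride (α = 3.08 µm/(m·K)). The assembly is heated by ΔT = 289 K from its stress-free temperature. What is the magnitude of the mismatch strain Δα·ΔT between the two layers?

Δα = |18.7 − 3.08|×10⁻⁶/K = 15.6×10⁻⁶/K.
Mismatch strain = Δα·ΔT = 15.6×10⁻⁶ × 289.0 = 4.51×10⁻³.

4.51×10⁻³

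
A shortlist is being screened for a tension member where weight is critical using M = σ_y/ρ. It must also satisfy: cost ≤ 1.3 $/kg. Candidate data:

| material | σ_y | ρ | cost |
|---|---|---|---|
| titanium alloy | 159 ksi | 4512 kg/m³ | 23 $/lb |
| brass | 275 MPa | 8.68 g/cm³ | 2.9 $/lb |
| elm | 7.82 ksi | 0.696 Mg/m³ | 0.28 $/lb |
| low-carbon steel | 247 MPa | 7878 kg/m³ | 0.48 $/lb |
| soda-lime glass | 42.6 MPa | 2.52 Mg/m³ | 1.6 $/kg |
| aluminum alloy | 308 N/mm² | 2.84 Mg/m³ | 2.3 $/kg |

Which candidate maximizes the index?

Screen on constraints: cost ≤ 1.3 $/kg. Survivors: elm, low-carbon steel.
Normalizing units and computing the index:
  elm: σ_y = 53.92 MPa, ρ = 696.0 kg/m³
  low-carbon steel: σ_y = 247.0 MPa, ρ = 7878 kg/m³
  elm: M = 77.5 kN·m/kg
  low-carbon steel: M = 31.4 kN·m/kg
Highest index: elm.

elm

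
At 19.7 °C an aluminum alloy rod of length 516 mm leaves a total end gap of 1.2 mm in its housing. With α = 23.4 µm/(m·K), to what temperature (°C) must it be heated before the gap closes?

α·L₀·ΔT = 1.2 mm ⇒ ΔT = 1.2 / (23.4×10⁻⁶ × 516.0) = 99.38 K.
T = 19.7 + 99.38 = 119.1 °C.

119 °C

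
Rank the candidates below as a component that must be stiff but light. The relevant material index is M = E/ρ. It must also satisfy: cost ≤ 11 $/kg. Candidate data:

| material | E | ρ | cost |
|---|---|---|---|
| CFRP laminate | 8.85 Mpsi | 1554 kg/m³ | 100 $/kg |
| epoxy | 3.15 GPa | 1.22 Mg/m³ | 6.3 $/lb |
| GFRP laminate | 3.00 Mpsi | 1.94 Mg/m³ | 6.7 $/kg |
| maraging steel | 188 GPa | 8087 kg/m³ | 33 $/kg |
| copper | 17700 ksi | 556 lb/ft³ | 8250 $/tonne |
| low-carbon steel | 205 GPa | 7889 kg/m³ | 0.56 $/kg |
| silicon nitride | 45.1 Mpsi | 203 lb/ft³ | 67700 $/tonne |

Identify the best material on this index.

Screen on constraints: cost ≤ 11 $/kg. Survivors: GFRP laminate, copper, low-carbon steel.
Convert each candidate to consistent units, then evaluate M:
  GFRP laminate: E = 20.68 GPa, ρ = 1940 kg/m³
  copper: E = 122.0 GPa, ρ = 8906 kg/m³
  low-carbon steel: E = 205.0 GPa, ρ = 7889 kg/m³
  low-carbon steel: M = 26.0 MN·m/kg
  copper: M = 13.7 MN·m/kg
  GFRP laminate: M = 10.7 MN·m/kg
Low-carbon steel has the largest M.

low-carbon steel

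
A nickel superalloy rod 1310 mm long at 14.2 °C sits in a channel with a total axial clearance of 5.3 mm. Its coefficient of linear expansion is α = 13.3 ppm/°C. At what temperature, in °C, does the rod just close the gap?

α·L₀·ΔT = 5.3 mm ⇒ ΔT = 5.3 / (13.3×10⁻⁶ × 1310.0) = 304.2 K.
T = 14.2 + 304.2 = 318.4 °C.

318 °C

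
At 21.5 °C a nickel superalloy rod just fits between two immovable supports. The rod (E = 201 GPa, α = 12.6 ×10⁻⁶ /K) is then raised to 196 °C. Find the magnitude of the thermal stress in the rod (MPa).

ΔT = 174.5 K. Constrained thermal stress σ = E·α·ΔT = 201.0×10³ MPa × 12.6×10⁻⁶ × 174.5 = 442 MPa (compressive).

442 MPa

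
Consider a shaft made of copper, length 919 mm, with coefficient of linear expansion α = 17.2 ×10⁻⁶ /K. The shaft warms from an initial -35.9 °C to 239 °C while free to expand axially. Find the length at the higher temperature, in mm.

ΔT = 239 − (-35.9) = 274.9 K.
ΔL = α·L₀·ΔT = 17.2×10⁻⁶ × 919 mm × 274.9 K = 4.35 mm.
L = L₀ + ΔL = 919 + 4.35 = 923.35 mm.

923.35 mm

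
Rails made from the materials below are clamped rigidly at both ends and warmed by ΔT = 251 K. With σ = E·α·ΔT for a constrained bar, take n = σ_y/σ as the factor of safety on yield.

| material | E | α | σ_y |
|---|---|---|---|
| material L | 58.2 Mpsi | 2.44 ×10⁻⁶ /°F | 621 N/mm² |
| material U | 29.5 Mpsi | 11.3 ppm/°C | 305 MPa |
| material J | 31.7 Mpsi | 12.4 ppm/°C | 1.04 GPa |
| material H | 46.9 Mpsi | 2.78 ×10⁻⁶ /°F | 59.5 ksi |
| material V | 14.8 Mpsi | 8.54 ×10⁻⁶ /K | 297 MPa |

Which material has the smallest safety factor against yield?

Converting E to GPa, α to ×10⁻⁶/K, σ_y to MPa, then σ and n for each:
  material L: E = 401.3, α = 4.39, σ_y = 621.0 → σ = 442 MPa, n = 1.40
  material U: E = 203.4, α = 11.3, σ_y = 305.0 → σ = 577 MPa, n = 0.529
  material J: E = 218.6, α = 12.4, σ_y = 1040 → σ = 680 MPa, n = 1.53
  material H: E = 323.4, α = 5.00, σ_y = 410.2 → σ = 406 MPa, n = 1.01
  material V: E = 102.0, α = 8.54, σ_y = 297.0 → σ = 219 MPa, n = 1.36
Material U has the lowest safety factor, n = 0.529.

material U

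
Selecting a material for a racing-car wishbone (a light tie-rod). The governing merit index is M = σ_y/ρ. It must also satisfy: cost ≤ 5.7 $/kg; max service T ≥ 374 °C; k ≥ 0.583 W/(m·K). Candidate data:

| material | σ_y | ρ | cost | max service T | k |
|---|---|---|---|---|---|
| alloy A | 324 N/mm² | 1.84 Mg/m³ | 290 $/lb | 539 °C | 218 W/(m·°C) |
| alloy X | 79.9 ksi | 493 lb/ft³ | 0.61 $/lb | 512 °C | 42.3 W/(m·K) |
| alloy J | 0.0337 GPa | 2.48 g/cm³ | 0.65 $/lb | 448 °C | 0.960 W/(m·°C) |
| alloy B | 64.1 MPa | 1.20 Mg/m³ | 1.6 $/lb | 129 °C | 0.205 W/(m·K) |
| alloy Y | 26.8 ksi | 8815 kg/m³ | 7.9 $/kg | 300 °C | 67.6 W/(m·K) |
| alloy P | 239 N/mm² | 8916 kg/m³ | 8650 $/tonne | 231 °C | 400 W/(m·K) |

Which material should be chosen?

Screen on constraints: cost ≤ 5.7 $/kg; max service T ≥ 374 °C; k ≥ 0.583 W/(m·K). Survivors: alloy X, alloy J.
In SI units:
  alloy X: σ_y = 550.9 MPa, ρ = 7897 kg/m³
  alloy J: σ_y = 33.70 MPa, ρ = 2480 kg/m³
  alloy X: M = 69.8 kN·m/kg
  alloy J: M = 13.6 kN·m/kg
Alloy X ranks first.

alloy X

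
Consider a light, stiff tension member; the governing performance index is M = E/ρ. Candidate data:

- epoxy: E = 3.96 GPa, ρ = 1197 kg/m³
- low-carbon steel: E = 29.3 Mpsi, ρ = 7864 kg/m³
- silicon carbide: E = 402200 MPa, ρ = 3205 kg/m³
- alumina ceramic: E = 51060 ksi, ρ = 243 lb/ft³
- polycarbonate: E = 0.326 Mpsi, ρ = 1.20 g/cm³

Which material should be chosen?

silicon carbide

After converting to SI:
  epoxy: E = 3.960 GPa, ρ = 1197 kg/m³
  low-carbon steel: E = 202.0 GPa, ρ = 7864 kg/m³
  silicon carbide: E = 402.2 GPa, ρ = 3205 kg/m³
  alumina ceramic: E = 352.0 GPa, ρ = 3892 kg/m³
  polycarbonate: E = 2.248 GPa, ρ = 1200 kg/m³
  silicon carbide: M = 125 MN·m/kg
  alumina ceramic: M = 90.4 MN·m/kg
  low-carbon steel: M = 25.7 MN·m/kg
  epoxy: M = 3.31 MN·m/kg
  polycarbonate: M = 1.87 MN·m/kg
Highest index: silicon carbide.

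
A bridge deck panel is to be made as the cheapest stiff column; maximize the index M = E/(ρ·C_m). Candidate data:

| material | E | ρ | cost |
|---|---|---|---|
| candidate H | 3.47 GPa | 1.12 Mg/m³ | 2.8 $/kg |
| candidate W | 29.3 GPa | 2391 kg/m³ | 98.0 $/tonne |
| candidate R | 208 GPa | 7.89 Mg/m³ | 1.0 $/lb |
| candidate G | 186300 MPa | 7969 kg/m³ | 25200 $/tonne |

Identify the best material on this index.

In SI units:
  candidate H: E = 3.470 GPa, ρ = 1120 kg/m³, cost = 2.800 $/kg
  candidate W: E = 29.30 GPa, ρ = 2391 kg/m³, cost = 0.09800 $/kg
  candidate R: E = 208.0 GPa, ρ = 7890 kg/m³, cost = 2.205 $/kg
  candidate G: E = 186.3 GPa, ρ = 7969 kg/m³, cost = 25.20 $/kg
  candidate W: M = 125 MN·m per $
  candidate R: M = 12.0 MN·m per $
  candidate H: M = 1.11 MN·m per $
  candidate G: M = 0.928 MN·m per $
Candidate W has the largest M.

candidate W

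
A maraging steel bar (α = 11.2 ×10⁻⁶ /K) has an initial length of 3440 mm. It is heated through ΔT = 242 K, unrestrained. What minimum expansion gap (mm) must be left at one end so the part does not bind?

9.32 mm

ΔL = α·L₀·ΔT = 11.2×10⁻⁶ × 3440 mm × 242.0 K = 9.32 mm.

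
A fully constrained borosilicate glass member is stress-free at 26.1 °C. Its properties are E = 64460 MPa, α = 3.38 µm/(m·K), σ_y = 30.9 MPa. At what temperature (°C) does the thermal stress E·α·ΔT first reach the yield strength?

168 °C

E = 64460 MPa = 64.46 GPa.
E·α·ΔT = 30.90 MPa ⇒ ΔT = 30.90 / (64.46×10³ × 3.38×10⁻⁶) = 141.8 K.
T = 26.1 + 141.8 = 167.9 °C.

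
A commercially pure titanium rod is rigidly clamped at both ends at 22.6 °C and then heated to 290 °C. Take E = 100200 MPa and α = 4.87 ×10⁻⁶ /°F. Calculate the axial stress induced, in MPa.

E = 100200 MPa = 100.2 GPa.
α = 4.87×10⁻⁶/°F × 9/5 = 8.77×10⁻⁶/K.
ΔT = 267.4 K. Constrained thermal stress σ = E·α·ΔT = 100.2×10³ MPa × 8.77×10⁻⁶ × 267.4 = 235 MPa (compressive).

235 MPa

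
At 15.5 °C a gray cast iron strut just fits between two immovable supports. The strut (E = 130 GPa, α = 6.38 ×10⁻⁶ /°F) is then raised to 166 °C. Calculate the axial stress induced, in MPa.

α = 6.38×10⁻⁶/°F × 9/5 = 11.5×10⁻⁶/K.
ΔT = 150.5 K. Constrained thermal stress σ = E·α·ΔT = 130.0×10³ MPa × 11.5×10⁻⁶ × 150.5 = 225 MPa (compressive).

225 MPa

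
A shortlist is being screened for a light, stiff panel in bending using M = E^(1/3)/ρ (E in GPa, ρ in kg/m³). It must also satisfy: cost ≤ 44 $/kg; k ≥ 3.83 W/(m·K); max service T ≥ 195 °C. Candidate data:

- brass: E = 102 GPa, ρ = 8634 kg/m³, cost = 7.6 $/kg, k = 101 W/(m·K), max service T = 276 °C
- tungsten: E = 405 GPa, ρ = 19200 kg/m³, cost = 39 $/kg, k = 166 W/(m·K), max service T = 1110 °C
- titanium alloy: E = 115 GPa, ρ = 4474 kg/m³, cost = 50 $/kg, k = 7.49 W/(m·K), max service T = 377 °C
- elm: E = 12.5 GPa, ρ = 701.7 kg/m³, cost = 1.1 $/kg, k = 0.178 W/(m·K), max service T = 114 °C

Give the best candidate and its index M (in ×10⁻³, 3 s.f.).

brass, M = 0.541×10⁻³

Screen on constraints: cost ≤ 44 $/kg; k ≥ 3.83 W/(m·K); max service T ≥ 195 °C. Survivors: brass, tungsten.
Computing M directly (units already consistent):
  brass: M = 0.541×10⁻³
  tungsten: M = 0.385×10⁻³
The maximum is for brass.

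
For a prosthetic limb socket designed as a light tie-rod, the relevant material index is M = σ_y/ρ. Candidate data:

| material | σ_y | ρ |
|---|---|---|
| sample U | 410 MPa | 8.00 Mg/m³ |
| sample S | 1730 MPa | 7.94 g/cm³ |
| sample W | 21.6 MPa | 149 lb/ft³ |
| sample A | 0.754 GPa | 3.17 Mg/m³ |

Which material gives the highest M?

Normalizing units and computing the index:
  sample U: σ_y = 410.0 MPa, ρ = 8000 kg/m³
  sample S: σ_y = 1730 MPa, ρ = 7940 kg/m³
  sample W: σ_y = 21.60 MPa, ρ = 2387 kg/m³
  sample A: σ_y = 754.0 MPa, ρ = 3170 kg/m³
  sample A: M = 238 kN·m/kg
  sample S: M = 218 kN·m/kg
  sample U: M = 51.2 kN·m/kg
  sample W: M = 9.05 kN·m/kg
Highest index: sample A.

sample A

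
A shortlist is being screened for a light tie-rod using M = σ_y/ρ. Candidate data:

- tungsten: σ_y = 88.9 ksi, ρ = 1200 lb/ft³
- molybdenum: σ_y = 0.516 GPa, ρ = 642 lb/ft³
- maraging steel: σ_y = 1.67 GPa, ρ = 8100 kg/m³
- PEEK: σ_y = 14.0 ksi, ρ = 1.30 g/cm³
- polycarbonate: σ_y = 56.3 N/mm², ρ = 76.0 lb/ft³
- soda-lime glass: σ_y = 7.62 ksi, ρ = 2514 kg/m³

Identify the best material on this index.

maraging steel

Normalizing units and computing the index:
  tungsten: σ_y = 612.9 MPa, ρ = 19220 kg/m³
  molybdenum: σ_y = 516.0 MPa, ρ = 10280 kg/m³
  maraging steel: σ_y = 1670 MPa, ρ = 8100 kg/m³
  PEEK: σ_y = 96.53 MPa, ρ = 1300 kg/m³
  polycarbonate: σ_y = 56.30 MPa, ρ = 1217 kg/m³
  soda-lime glass: σ_y = 52.54 MPa, ρ = 2514 kg/m³
  maraging steel: M = 206 kN·m/kg
  PEEK: M = 74.3 kN·m/kg
  molybdenum: M = 50.2 kN·m/kg
  polycarbonate: M = 46.2 kN·m/kg
  tungsten: M = 31.9 kN·m/kg
  soda-lime glass: M = 20.9 kN·m/kg
The maximum is for maraging steel.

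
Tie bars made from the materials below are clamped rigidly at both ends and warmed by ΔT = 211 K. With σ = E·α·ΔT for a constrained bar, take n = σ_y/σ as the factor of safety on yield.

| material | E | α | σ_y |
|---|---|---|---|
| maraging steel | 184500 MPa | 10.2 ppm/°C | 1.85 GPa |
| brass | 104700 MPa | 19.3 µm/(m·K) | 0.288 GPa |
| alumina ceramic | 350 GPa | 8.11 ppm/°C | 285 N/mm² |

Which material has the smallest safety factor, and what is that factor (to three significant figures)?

Converting E to GPa, α to ×10⁻⁶/K, σ_y to MPa, then σ and n for each:
  maraging steel: E = 184.5, α = 10.2, σ_y = 1850 → σ = 397 MPa, n = 4.66
  brass: E = 104.7, α = 19.3, σ_y = 288.0 → σ = 426 MPa, n = 0.675
  alumina ceramic: E = 350.0, α = 8.11, σ_y = 285.0 → σ = 599 MPa, n = 0.476
The minimum is alumina ceramic at n = 0.476.

alumina ceramic, n = 0.476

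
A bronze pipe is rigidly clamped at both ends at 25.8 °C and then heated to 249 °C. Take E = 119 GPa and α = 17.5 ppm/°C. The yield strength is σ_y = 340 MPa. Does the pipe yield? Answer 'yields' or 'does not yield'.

ΔT = 223.2 K. Constrained thermal stress σ = E·α·ΔT = 119.0×10³ MPa × 17.5×10⁻⁶ × 223.2 = 465 MPa (compressive).
Compare to σ_y = 340 MPa: σ ≥ σ_y, so it yields.

yields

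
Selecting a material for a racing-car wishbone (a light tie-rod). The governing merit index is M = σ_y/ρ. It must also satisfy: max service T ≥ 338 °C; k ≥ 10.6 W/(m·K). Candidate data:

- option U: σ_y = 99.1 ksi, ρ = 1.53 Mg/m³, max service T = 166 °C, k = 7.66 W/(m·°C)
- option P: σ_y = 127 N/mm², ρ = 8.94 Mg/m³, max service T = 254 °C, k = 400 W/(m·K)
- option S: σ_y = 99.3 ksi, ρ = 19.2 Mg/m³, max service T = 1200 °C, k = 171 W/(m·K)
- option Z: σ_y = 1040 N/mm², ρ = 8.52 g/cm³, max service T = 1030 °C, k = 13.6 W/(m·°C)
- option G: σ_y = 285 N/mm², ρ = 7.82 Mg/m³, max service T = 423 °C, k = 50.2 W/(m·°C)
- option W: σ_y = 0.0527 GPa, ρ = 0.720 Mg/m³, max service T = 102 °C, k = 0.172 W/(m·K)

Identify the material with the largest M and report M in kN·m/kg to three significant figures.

Screen on constraints: max service T ≥ 338 °C; k ≥ 10.6 W/(m·K). Survivors: option S, option Z, option G.
Putting every candidate on a common basis:
  option S: σ_y = 684.6 MPa, ρ = 19200 kg/m³
  option Z: σ_y = 1040 MPa, ρ = 8520 kg/m³
  option G: σ_y = 285.0 MPa, ρ = 7820 kg/m³
  option Z: M = 122 kN·m/kg
  option G: M = 36.4 kN·m/kg
  option S: M = 35.7 kN·m/kg
Option Z has the largest M.

option Z, M = 122 kN·m/kg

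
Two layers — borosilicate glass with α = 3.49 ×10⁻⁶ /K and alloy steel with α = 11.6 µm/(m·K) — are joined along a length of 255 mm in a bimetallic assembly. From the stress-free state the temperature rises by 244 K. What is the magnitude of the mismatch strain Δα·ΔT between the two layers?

1.98×10⁻³

Δα = |3.49 − 11.6|×10⁻⁶/K = 8.11×10⁻⁶/K.
Mismatch strain = Δα·ΔT = 8.11×10⁻⁶ × 244.0 = 1.98×10⁻³.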